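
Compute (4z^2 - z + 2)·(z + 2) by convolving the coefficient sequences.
Ascending coefficients: a = [2, -1, 4], b = [2, 1]. c[0] = 2×2 = 4; c[1] = 2×1 + -1×2 = 0; c[2] = -1×1 + 4×2 = 7; c[3] = 4×1 = 4. Result coefficients: [4, 0, 7, 4] → 4z^3 + 7z^2 + 4

4z^3 + 7z^2 + 4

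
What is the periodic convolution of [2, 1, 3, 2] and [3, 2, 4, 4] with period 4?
Use y[k] = Σ_j u[j]·v[(k-j) mod 4]. y[0] = 2×3 + 1×4 + 3×4 + 2×2 = 26; y[1] = 2×2 + 1×3 + 3×4 + 2×4 = 27; y[2] = 2×4 + 1×2 + 3×3 + 2×4 = 27; y[3] = 2×4 + 1×4 + 3×2 + 2×3 = 24. Result: [26, 27, 27, 24]

[26, 27, 27, 24]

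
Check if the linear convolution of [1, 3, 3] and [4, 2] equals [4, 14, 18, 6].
Recompute linear convolution of [1, 3, 3] and [4, 2]: y[0] = 1×4 = 4; y[1] = 1×2 + 3×4 = 14; y[2] = 3×2 + 3×4 = 18; y[3] = 3×2 = 6 → [4, 14, 18, 6]. Given [4, 14, 18, 6] matches, so answer: Yes

Yes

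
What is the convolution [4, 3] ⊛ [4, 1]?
y[0] = 4×4 = 16; y[1] = 4×1 + 3×4 = 16; y[2] = 3×1 = 3

[16, 16, 3]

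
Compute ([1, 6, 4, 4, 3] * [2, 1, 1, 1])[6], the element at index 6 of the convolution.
Use y[k] = Σ_i a[i]·b[k-i] at k=6. y[6] = 4×1 + 3×1 = 7

7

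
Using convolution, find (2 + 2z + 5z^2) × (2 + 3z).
Ascending coefficients: a = [2, 2, 5], b = [2, 3]. c[0] = 2×2 = 4; c[1] = 2×3 + 2×2 = 10; c[2] = 2×3 + 5×2 = 16; c[3] = 5×3 = 15. Result coefficients: [4, 10, 16, 15] → 4 + 10z + 16z^2 + 15z^3

4 + 10z + 16z^2 + 15z^3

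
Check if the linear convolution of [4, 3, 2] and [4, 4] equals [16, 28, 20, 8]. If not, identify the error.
Recompute linear convolution of [4, 3, 2] and [4, 4]: y[0] = 4×4 = 16; y[1] = 4×4 + 3×4 = 28; y[2] = 3×4 + 2×4 = 20; y[3] = 2×4 = 8 → [16, 28, 20, 8]. Given [16, 28, 20, 8] matches, so answer: Yes

Yes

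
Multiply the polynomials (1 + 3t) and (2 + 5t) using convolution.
Ascending coefficients: a = [1, 3], b = [2, 5]. c[0] = 1×2 = 2; c[1] = 1×5 + 3×2 = 11; c[2] = 3×5 = 15. Result coefficients: [2, 11, 15] → 2 + 11t + 15t^2

2 + 11t + 15t^2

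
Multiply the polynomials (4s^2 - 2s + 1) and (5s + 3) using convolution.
Ascending coefficients: a = [1, -2, 4], b = [3, 5]. c[0] = 1×3 = 3; c[1] = 1×5 + -2×3 = -1; c[2] = -2×5 + 4×3 = 2; c[3] = 4×5 = 20. Result coefficients: [3, -1, 2, 20] → 20s^3 + 2s^2 - s + 3

20s^3 + 2s^2 - s + 3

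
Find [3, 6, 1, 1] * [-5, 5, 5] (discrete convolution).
y[0] = 3×-5 = -15; y[1] = 3×5 + 6×-5 = -15; y[2] = 3×5 + 6×5 + 1×-5 = 40; y[3] = 6×5 + 1×5 + 1×-5 = 30; y[4] = 1×5 + 1×5 = 10; y[5] = 1×5 = 5

[-15, -15, 40, 30, 10, 5]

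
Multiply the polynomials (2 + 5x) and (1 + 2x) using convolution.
Ascending coefficients: a = [2, 5], b = [1, 2]. c[0] = 2×1 = 2; c[1] = 2×2 + 5×1 = 9; c[2] = 5×2 = 10. Result coefficients: [2, 9, 10] → 2 + 9x + 10x^2

2 + 9x + 10x^2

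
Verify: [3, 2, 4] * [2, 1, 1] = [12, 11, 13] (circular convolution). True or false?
Recompute circular convolution of [3, 2, 4] and [2, 1, 1]: y[0] = 3×2 + 2×1 + 4×1 = 12; y[1] = 3×1 + 2×2 + 4×1 = 11; y[2] = 3×1 + 2×1 + 4×2 = 13 → [12, 11, 13]. Given [12, 11, 13] matches, so answer: Yes

Yes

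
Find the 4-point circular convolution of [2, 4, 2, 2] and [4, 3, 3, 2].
Use y[k] = Σ_j x[j]·h[(k-j) mod 4]. y[0] = 2×4 + 4×2 + 2×3 + 2×3 = 28; y[1] = 2×3 + 4×4 + 2×2 + 2×3 = 32; y[2] = 2×3 + 4×3 + 2×4 + 2×2 = 30; y[3] = 2×2 + 4×3 + 2×3 + 2×4 = 30. Result: [28, 32, 30, 30]

[28, 32, 30, 30]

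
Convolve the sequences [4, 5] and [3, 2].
y[0] = 4×3 = 12; y[1] = 4×2 + 5×3 = 23; y[2] = 5×2 = 10

[12, 23, 10]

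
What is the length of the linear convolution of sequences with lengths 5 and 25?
Linear/full convolution length: m + n - 1 = 5 + 25 - 1 = 29

29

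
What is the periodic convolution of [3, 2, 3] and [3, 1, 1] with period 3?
Use y[k] = Σ_j x[j]·h[(k-j) mod 3]. y[0] = 3×3 + 2×1 + 3×1 = 14; y[1] = 3×1 + 2×3 + 3×1 = 12; y[2] = 3×1 + 2×1 + 3×3 = 14. Result: [14, 12, 14]

[14, 12, 14]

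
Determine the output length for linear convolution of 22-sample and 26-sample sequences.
Linear/full convolution length: m + n - 1 = 22 + 26 - 1 = 47

47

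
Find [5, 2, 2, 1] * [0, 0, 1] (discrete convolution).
y[0] = 5×0 = 0; y[1] = 5×0 + 2×0 = 0; y[2] = 5×1 + 2×0 + 2×0 = 5; y[3] = 2×1 + 2×0 + 1×0 = 2; y[4] = 2×1 + 1×0 = 2; y[5] = 1×1 = 1

[0, 0, 5, 2, 2, 1]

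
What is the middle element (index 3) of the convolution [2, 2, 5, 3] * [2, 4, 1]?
Use y[k] = Σ_i a[i]·b[k-i] at k=3. y[3] = 2×1 + 5×4 + 3×2 = 28

28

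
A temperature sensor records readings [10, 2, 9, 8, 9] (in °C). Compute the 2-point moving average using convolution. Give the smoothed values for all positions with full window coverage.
2-point moving average kernel = [1, 1]. Apply in 'valid' mode (full window coverage): avg[0] = (10 + 2) / 2 = 6.0; avg[1] = (2 + 9) / 2 = 5.5; avg[2] = (9 + 8) / 2 = 8.5; avg[3] = (8 + 9) / 2 = 8.5. Smoothed values: [6.0, 5.5, 8.5, 8.5]

[6.0, 5.5, 8.5, 8.5]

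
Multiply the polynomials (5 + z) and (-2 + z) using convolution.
Ascending coefficients: a = [5, 1], b = [-2, 1]. c[0] = 5×-2 = -10; c[1] = 5×1 + 1×-2 = 3; c[2] = 1×1 = 1. Result coefficients: [-10, 3, 1] → -10 + 3z + z^2

-10 + 3z + z^2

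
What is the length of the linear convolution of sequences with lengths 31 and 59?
Linear/full convolution length: m + n - 1 = 31 + 59 - 1 = 89

89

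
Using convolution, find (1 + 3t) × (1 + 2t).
Ascending coefficients: a = [1, 3], b = [1, 2]. c[0] = 1×1 = 1; c[1] = 1×2 + 3×1 = 5; c[2] = 3×2 = 6. Result coefficients: [1, 5, 6] → 1 + 5t + 6t^2

1 + 5t + 6t^2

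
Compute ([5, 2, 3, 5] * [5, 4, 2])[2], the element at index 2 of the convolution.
Use y[k] = Σ_i a[i]·b[k-i] at k=2. y[2] = 5×2 + 2×4 + 3×5 = 33

33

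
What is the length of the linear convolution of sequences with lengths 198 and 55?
Linear/full convolution length: m + n - 1 = 198 + 55 - 1 = 252

252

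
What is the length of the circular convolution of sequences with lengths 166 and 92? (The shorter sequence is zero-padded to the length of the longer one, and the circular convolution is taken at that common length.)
Circular convolution (zero-padding the shorter input) has length max(m, n) = max(166, 92) = 166

166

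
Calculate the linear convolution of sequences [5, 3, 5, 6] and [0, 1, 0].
y[0] = 5×0 = 0; y[1] = 5×1 + 3×0 = 5; y[2] = 5×0 + 3×1 + 5×0 = 3; y[3] = 3×0 + 5×1 + 6×0 = 5; y[4] = 5×0 + 6×1 = 6; y[5] = 6×0 = 0

[0, 5, 3, 5, 6, 0]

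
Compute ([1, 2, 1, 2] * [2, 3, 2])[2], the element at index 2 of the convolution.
Use y[k] = Σ_i a[i]·b[k-i] at k=2. y[2] = 1×2 + 2×3 + 1×2 = 10

10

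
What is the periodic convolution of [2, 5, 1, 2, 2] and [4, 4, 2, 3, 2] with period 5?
Use y[k] = Σ_j f[j]·g[(k-j) mod 5]. y[0] = 2×4 + 5×2 + 1×3 + 2×2 + 2×4 = 33; y[1] = 2×4 + 5×4 + 1×2 + 2×3 + 2×2 = 40; y[2] = 2×2 + 5×4 + 1×4 + 2×2 + 2×3 = 38; y[3] = 2×3 + 5×2 + 1×4 + 2×4 + 2×2 = 32; y[4] = 2×2 + 5×3 + 1×2 + 2×4 + 2×4 = 37. Result: [33, 40, 38, 32, 37]

[33, 40, 38, 32, 37]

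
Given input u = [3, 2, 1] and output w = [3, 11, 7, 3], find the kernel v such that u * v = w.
Output length 4 = len(u) + len(v) - 1 ⇒ len(v) = 2. Solve v forward using v[k] = (w[k] - Σ_{i≥1} u[i]·v[k-i]) / u[0]: v[0] = w[0] / u[0] = 3 / 3 = 1; v[1] = (w[1] - 2×1) / u[0] = (11 - 2×1) / 3 = 3. So v = [1, 3]. Forward-check [3, 2, 1] * [1, 3]: w[0] = 3×1 = 3; w[1] = 3×3 + 2×1 = 11; w[2] = 2×3 + 1×1 = 7; w[3] = 1×3 = 3 → [3, 11, 7, 3] ✓

[1, 3]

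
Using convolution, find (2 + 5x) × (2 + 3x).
Ascending coefficients: a = [2, 5], b = [2, 3]. c[0] = 2×2 = 4; c[1] = 2×3 + 5×2 = 16; c[2] = 5×3 = 15. Result coefficients: [4, 16, 15] → 4 + 16x + 15x^2

4 + 16x + 15x^2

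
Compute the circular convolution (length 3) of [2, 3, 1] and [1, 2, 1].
Use y[k] = Σ_j s[j]·t[(k-j) mod 3]. y[0] = 2×1 + 3×1 + 1×2 = 7; y[1] = 2×2 + 3×1 + 1×1 = 8; y[2] = 2×1 + 3×2 + 1×1 = 9. Result: [7, 8, 9]

[7, 8, 9]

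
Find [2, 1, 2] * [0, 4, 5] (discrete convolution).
y[0] = 2×0 = 0; y[1] = 2×4 + 1×0 = 8; y[2] = 2×5 + 1×4 + 2×0 = 14; y[3] = 1×5 + 2×4 = 13; y[4] = 2×5 = 10

[0, 8, 14, 13, 10]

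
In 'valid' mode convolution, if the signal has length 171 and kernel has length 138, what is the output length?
'Valid' mode counts only positions where the kernel fully overlaps the signal: m - n + 1 = 171 - 138 + 1 = 34

34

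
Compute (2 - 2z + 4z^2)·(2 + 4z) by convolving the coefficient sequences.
Ascending coefficients: a = [2, -2, 4], b = [2, 4]. c[0] = 2×2 = 4; c[1] = 2×4 + -2×2 = 4; c[2] = -2×4 + 4×2 = 0; c[3] = 4×4 = 16. Result coefficients: [4, 4, 0, 16] → 4 + 4z + 16z^3

4 + 4z + 16z^3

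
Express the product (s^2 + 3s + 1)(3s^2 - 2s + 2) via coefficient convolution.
Ascending coefficients: a = [1, 3, 1], b = [2, -2, 3]. c[0] = 1×2 = 2; c[1] = 1×-2 + 3×2 = 4; c[2] = 1×3 + 3×-2 + 1×2 = -1; c[3] = 3×3 + 1×-2 = 7; c[4] = 1×3 = 3. Result coefficients: [2, 4, -1, 7, 3] → 3s^4 + 7s^3 - s^2 + 4s + 2

3s^4 + 7s^3 - s^2 + 4s + 2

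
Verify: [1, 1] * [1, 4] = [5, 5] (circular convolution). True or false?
Recompute circular convolution of [1, 1] and [1, 4]: y[0] = 1×1 + 1×4 = 5; y[1] = 1×4 + 1×1 = 5 → [5, 5]. Given [5, 5] matches, so answer: Yes

Yes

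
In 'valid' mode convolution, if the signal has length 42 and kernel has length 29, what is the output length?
'Valid' mode counts only positions where the kernel fully overlaps the signal: m - n + 1 = 42 - 29 + 1 = 14

14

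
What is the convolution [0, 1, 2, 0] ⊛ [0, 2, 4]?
y[0] = 0×0 = 0; y[1] = 0×2 + 1×0 = 0; y[2] = 0×4 + 1×2 + 2×0 = 2; y[3] = 1×4 + 2×2 + 0×0 = 8; y[4] = 2×4 + 0×2 = 8; y[5] = 0×4 = 0

[0, 0, 2, 8, 8, 0]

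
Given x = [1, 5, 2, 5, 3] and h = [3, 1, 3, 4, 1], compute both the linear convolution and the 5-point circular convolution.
Linear: y_lin[0] = 1×3 = 3; y_lin[1] = 1×1 + 5×3 = 16; y_lin[2] = 1×3 + 5×1 + 2×3 = 14; y_lin[3] = 1×4 + 5×3 + 2×1 + 5×3 = 36; y_lin[4] = 1×1 + 5×4 + 2×3 + 5×1 + 3×3 = 41; y_lin[5] = 5×1 + 2×4 + 5×3 + 3×1 = 31; y_lin[6] = 2×1 + 5×4 + 3×3 = 31; y_lin[7] = 5×1 + 3×4 = 17; y_lin[8] = 3×1 = 3 → [3, 16, 14, 36, 41, 31, 31, 17, 3]. Circular (length 5): y[0] = 1×3 + 5×1 + 2×4 + 5×3 + 3×1 = 34; y[1] = 1×1 + 5×3 + 2×1 + 5×4 + 3×3 = 47; y[2] = 1×3 + 5×1 + 2×3 + 5×1 + 3×4 = 31; y[3] = 1×4 + 5×3 + 2×1 + 5×3 + 3×1 = 39; y[4] = 1×1 + 5×4 + 2×3 + 5×1 + 3×3 = 41 → [34, 47, 31, 39, 41]

Linear: [3, 16, 14, 36, 41, 31, 31, 17, 3], Circular: [34, 47, 31, 39, 41]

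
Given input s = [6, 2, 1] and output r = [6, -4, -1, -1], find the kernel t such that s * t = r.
Output length 4 = len(s) + len(t) - 1 ⇒ len(t) = 2. Solve t forward using t[k] = (r[k] - Σ_{i≥1} s[i]·t[k-i]) / s[0]: t[0] = r[0] / s[0] = 6 / 6 = 1; t[1] = (r[1] - 2×1) / s[0] = (-4 - 2×1) / 6 = -1. So t = [1, -1]. Forward-check [6, 2, 1] * [1, -1]: r[0] = 6×1 = 6; r[1] = 6×-1 + 2×1 = -4; r[2] = 2×-1 + 1×1 = -1; r[3] = 1×-1 = -1 → [6, -4, -1, -1] ✓

[1, -1]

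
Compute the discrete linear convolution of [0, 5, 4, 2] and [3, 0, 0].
y[0] = 0×3 = 0; y[1] = 0×0 + 5×3 = 15; y[2] = 0×0 + 5×0 + 4×3 = 12; y[3] = 5×0 + 4×0 + 2×3 = 6; y[4] = 4×0 + 2×0 = 0; y[5] = 2×0 = 0

[0, 15, 12, 6, 0, 0]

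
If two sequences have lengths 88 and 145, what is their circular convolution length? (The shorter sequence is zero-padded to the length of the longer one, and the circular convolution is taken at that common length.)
Circular convolution (zero-padding the shorter input) has length max(m, n) = max(88, 145) = 145

145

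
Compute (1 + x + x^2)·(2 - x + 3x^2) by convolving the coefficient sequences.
Ascending coefficients: a = [1, 1, 1], b = [2, -1, 3]. c[0] = 1×2 = 2; c[1] = 1×-1 + 1×2 = 1; c[2] = 1×3 + 1×-1 + 1×2 = 4; c[3] = 1×3 + 1×-1 = 2; c[4] = 1×3 = 3. Result coefficients: [2, 1, 4, 2, 3] → 2 + x + 4x^2 + 2x^3 + 3x^4

2 + x + 4x^2 + 2x^3 + 3x^4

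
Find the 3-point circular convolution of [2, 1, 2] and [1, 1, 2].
Use y[k] = Σ_j u[j]·v[(k-j) mod 3]. y[0] = 2×1 + 1×2 + 2×1 = 6; y[1] = 2×1 + 1×1 + 2×2 = 7; y[2] = 2×2 + 1×1 + 2×1 = 7. Result: [6, 7, 7]

[6, 7, 7]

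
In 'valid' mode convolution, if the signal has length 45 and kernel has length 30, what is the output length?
'Valid' mode counts only positions where the kernel fully overlaps the signal: m - n + 1 = 45 - 30 + 1 = 16

16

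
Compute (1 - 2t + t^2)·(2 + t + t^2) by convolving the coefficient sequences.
Ascending coefficients: a = [1, -2, 1], b = [2, 1, 1]. c[0] = 1×2 = 2; c[1] = 1×1 + -2×2 = -3; c[2] = 1×1 + -2×1 + 1×2 = 1; c[3] = -2×1 + 1×1 = -1; c[4] = 1×1 = 1. Result coefficients: [2, -3, 1, -1, 1] → 2 - 3t + t^2 - t^3 + t^4

2 - 3t + t^2 - t^3 + t^4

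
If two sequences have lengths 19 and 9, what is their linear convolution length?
Linear/full convolution length: m + n - 1 = 19 + 9 - 1 = 27

27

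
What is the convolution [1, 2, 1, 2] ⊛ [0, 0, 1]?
y[0] = 1×0 = 0; y[1] = 1×0 + 2×0 = 0; y[2] = 1×1 + 2×0 + 1×0 = 1; y[3] = 2×1 + 1×0 + 2×0 = 2; y[4] = 1×1 + 2×0 = 1; y[5] = 2×1 = 2

[0, 0, 1, 2, 1, 2]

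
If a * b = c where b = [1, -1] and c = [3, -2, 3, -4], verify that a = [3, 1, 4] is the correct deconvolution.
Forward-compute [3, 1, 4] * [1, -1]: c[0] = 3×1 = 3; c[1] = 3×-1 + 1×1 = -2; c[2] = 1×-1 + 4×1 = 3; c[3] = 4×-1 = -4 → [3, -2, 3, -4]. Matches given c = [3, -2, 3, -4], so verified.

Verified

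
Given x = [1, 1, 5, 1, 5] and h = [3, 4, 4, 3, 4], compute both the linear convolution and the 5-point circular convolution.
Linear: y_lin[0] = 1×3 = 3; y_lin[1] = 1×4 + 1×3 = 7; y_lin[2] = 1×4 + 1×4 + 5×3 = 23; y_lin[3] = 1×3 + 1×4 + 5×4 + 1×3 = 30; y_lin[4] = 1×4 + 1×3 + 5×4 + 1×4 + 5×3 = 46; y_lin[5] = 1×4 + 5×3 + 1×4 + 5×4 = 43; y_lin[6] = 5×4 + 1×3 + 5×4 = 43; y_lin[7] = 1×4 + 5×3 = 19; y_lin[8] = 5×4 = 20 → [3, 7, 23, 30, 46, 43, 43, 19, 20]. Circular (length 5): y[0] = 1×3 + 1×4 + 5×3 + 1×4 + 5×4 = 46; y[1] = 1×4 + 1×3 + 5×4 + 1×3 + 5×4 = 50; y[2] = 1×4 + 1×4 + 5×3 + 1×4 + 5×3 = 42; y[3] = 1×3 + 1×4 + 5×4 + 1×3 + 5×4 = 50; y[4] = 1×4 + 1×3 + 5×4 + 1×4 + 5×3 = 46 → [46, 50, 42, 50, 46]

Linear: [3, 7, 23, 30, 46, 43, 43, 19, 20], Circular: [46, 50, 42, 50, 46]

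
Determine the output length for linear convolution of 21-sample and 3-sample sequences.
Linear/full convolution length: m + n - 1 = 21 + 3 - 1 = 23

23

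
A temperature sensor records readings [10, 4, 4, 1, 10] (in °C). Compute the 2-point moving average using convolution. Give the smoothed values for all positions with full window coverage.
2-point moving average kernel = [1, 1]. Apply in 'valid' mode (full window coverage): avg[0] = (10 + 4) / 2 = 7.0; avg[1] = (4 + 4) / 2 = 4.0; avg[2] = (4 + 1) / 2 = 2.5; avg[3] = (1 + 10) / 2 = 5.5. Smoothed values: [7.0, 4.0, 2.5, 5.5]

[7.0, 4.0, 2.5, 5.5]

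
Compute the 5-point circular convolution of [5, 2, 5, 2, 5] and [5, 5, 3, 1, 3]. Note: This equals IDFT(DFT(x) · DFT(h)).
Either evaluate y[k] = Σ_j x[j]·h[(k-j) mod 5] directly, or use IDFT(DFT(x) · DFT(h)). y[0] = 5×5 + 2×3 + 5×1 + 2×3 + 5×5 = 67; y[1] = 5×5 + 2×5 + 5×3 + 2×1 + 5×3 = 67; y[2] = 5×3 + 2×5 + 5×5 + 2×3 + 5×1 = 61; y[3] = 5×1 + 2×3 + 5×5 + 2×5 + 5×3 = 61; y[4] = 5×3 + 2×1 + 5×3 + 2×5 + 5×5 = 67. Result: [67, 67, 61, 61, 67]

[67, 67, 61, 61, 67]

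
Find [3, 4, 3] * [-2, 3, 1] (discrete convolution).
y[0] = 3×-2 = -6; y[1] = 3×3 + 4×-2 = 1; y[2] = 3×1 + 4×3 + 3×-2 = 9; y[3] = 4×1 + 3×3 = 13; y[4] = 3×1 = 3

[-6, 1, 9, 13, 3]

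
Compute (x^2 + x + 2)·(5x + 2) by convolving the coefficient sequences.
Ascending coefficients: a = [2, 1, 1], b = [2, 5]. c[0] = 2×2 = 4; c[1] = 2×5 + 1×2 = 12; c[2] = 1×5 + 1×2 = 7; c[3] = 1×5 = 5. Result coefficients: [4, 12, 7, 5] → 5x^3 + 7x^2 + 12x + 4

5x^3 + 7x^2 + 12x + 4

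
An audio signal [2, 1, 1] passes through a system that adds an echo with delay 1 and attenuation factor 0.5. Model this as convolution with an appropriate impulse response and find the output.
Direct-path + delayed-attenuated-path model → impulse response h = [1, 0.5] (1 at lag 0, 0.5 at lag 1). Output y[n] = x[n] + 0.5·x[n - 1] (with x[n] = 0 outside 0..2): y[0] = 2 + 0.5×0 = 2; y[1] = 1 + 0.5×2 = 2.0; y[2] = 1 + 0.5×1 = 1.5; y[3] = 0 + 0.5×1 = 0.5. So y = [2, 2.0, 1.5, 0.5]

[2, 2.0, 1.5, 0.5]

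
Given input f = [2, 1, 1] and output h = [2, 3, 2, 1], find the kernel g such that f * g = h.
Output length 4 = len(f) + len(g) - 1 ⇒ len(g) = 2. Solve g forward using g[k] = (h[k] - Σ_{i≥1} f[i]·g[k-i]) / f[0]: g[0] = h[0] / f[0] = 2 / 2 = 1; g[1] = (h[1] - 1×1) / f[0] = (3 - 1×1) / 2 = 1. So g = [1, 1]. Forward-check [2, 1, 1] * [1, 1]: h[0] = 2×1 = 2; h[1] = 2×1 + 1×1 = 3; h[2] = 1×1 + 1×1 = 2; h[3] = 1×1 = 1 → [2, 3, 2, 1] ✓

[1, 1]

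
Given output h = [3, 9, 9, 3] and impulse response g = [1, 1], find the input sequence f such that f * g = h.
Deconvolve h=[3, 9, 9, 3] by g=[1, 1]. Since g[0]=1, solve forward: f[0] = h[0] / 1 = 3; f[1] = (h[1] - 3×1) / 1 = 6; f[2] = (h[2] - 6×1) / 1 = 3. So f = [3, 6, 3]. Check by forward convolution: h[0] = 3×1 = 3; h[1] = 3×1 + 6×1 = 9; h[2] = 6×1 + 3×1 = 9; h[3] = 3×1 = 3

[3, 6, 3]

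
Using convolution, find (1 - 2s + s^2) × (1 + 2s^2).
Ascending coefficients: a = [1, -2, 1], b = [1, 0, 2]. c[0] = 1×1 = 1; c[1] = 1×0 + -2×1 = -2; c[2] = 1×2 + -2×0 + 1×1 = 3; c[3] = -2×2 + 1×0 = -4; c[4] = 1×2 = 2. Result coefficients: [1, -2, 3, -4, 2] → 1 - 2s + 3s^2 - 4s^3 + 2s^4

1 - 2s + 3s^2 - 4s^3 + 2s^4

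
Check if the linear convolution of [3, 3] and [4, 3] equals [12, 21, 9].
Recompute linear convolution of [3, 3] and [4, 3]: y[0] = 3×4 = 12; y[1] = 3×3 + 3×4 = 21; y[2] = 3×3 = 9 → [12, 21, 9]. Given [12, 21, 9] matches, so answer: Yes

Yes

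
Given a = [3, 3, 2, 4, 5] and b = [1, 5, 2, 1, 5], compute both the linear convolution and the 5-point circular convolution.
Linear: y_lin[0] = 3×1 = 3; y_lin[1] = 3×5 + 3×1 = 18; y_lin[2] = 3×2 + 3×5 + 2×1 = 23; y_lin[3] = 3×1 + 3×2 + 2×5 + 4×1 = 23; y_lin[4] = 3×5 + 3×1 + 2×2 + 4×5 + 5×1 = 47; y_lin[5] = 3×5 + 2×1 + 4×2 + 5×5 = 50; y_lin[6] = 2×5 + 4×1 + 5×2 = 24; y_lin[7] = 4×5 + 5×1 = 25; y_lin[8] = 5×5 = 25 → [3, 18, 23, 23, 47, 50, 24, 25, 25]. Circular (length 5): y[0] = 3×1 + 3×5 + 2×1 + 4×2 + 5×5 = 53; y[1] = 3×5 + 3×1 + 2×5 + 4×1 + 5×2 = 42; y[2] = 3×2 + 3×5 + 2×1 + 4×5 + 5×1 = 48; y[3] = 3×1 + 3×2 + 2×5 + 4×1 + 5×5 = 48; y[4] = 3×5 + 3×1 + 2×2 + 4×5 + 5×1 = 47 → [53, 42, 48, 48, 47]

Linear: [3, 18, 23, 23, 47, 50, 24, 25, 25], Circular: [53, 42, 48, 48, 47]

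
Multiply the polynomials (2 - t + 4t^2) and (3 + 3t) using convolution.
Ascending coefficients: a = [2, -1, 4], b = [3, 3]. c[0] = 2×3 = 6; c[1] = 2×3 + -1×3 = 3; c[2] = -1×3 + 4×3 = 9; c[3] = 4×3 = 12. Result coefficients: [6, 3, 9, 12] → 6 + 3t + 9t^2 + 12t^3

6 + 3t + 9t^2 + 12t^3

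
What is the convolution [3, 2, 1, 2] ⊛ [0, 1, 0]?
y[0] = 3×0 = 0; y[1] = 3×1 + 2×0 = 3; y[2] = 3×0 + 2×1 + 1×0 = 2; y[3] = 2×0 + 1×1 + 2×0 = 1; y[4] = 1×0 + 2×1 = 2; y[5] = 2×0 = 0

[0, 3, 2, 1, 2, 0]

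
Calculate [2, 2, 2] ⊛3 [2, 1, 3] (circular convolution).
Use y[k] = Σ_j a[j]·b[(k-j) mod 3]. y[0] = 2×2 + 2×3 + 2×1 = 12; y[1] = 2×1 + 2×2 + 2×3 = 12; y[2] = 2×3 + 2×1 + 2×2 = 12. Result: [12, 12, 12]

[12, 12, 12]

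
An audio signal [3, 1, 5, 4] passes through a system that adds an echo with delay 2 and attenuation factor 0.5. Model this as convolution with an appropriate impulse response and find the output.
Direct-path + delayed-attenuated-path model → impulse response h = [1, 0, 0.5] (1 at lag 0, 0.5 at lag 2). Output y[n] = x[n] + 0.5·x[n - 2] (with x[n] = 0 outside 0..3): y[0] = 3 + 0.5×0 = 3; y[1] = 1 + 0.5×0 = 1; y[2] = 5 + 0.5×3 = 6.5; y[3] = 4 + 0.5×1 = 4.5; y[4] = 0 + 0.5×5 = 2.5; y[5] = 0 + 0.5×4 = 2.0. So y = [3, 1, 6.5, 4.5, 2.5, 2.0]

[3, 1, 6.5, 4.5, 2.5, 2.0]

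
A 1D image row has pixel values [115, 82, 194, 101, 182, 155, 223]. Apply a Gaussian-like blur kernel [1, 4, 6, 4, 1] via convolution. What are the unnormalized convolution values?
Convolve image row [115, 82, 194, 101, 182, 155, 223] with kernel [1, 4, 6, 4, 1]: y[0] = 115×1 = 115; y[1] = 115×4 + 82×1 = 542; y[2] = 115×6 + 82×4 + 194×1 = 1212; y[3] = 115×4 + 82×6 + 194×4 + 101×1 = 1829; y[4] = 115×1 + 82×4 + 194×6 + 101×4 + 182×1 = 2193; y[5] = 82×1 + 194×4 + 101×6 + 182×4 + 155×1 = 2347; y[6] = 194×1 + 101×4 + 182×6 + 155×4 + 223×1 = 2533; y[7] = 101×1 + 182×4 + 155×6 + 223×4 = 2651; y[8] = 182×1 + 155×4 + 223×6 = 2140; y[9] = 155×1 + 223×4 = 1047; y[10] = 223×1 = 223 → [115, 542, 1212, 1829, 2193, 2347, 2533, 2651, 2140, 1047, 223]. Normalization factor = sum(kernel) = 16.

[115, 542, 1212, 1829, 2193, 2347, 2533, 2651, 2140, 1047, 223]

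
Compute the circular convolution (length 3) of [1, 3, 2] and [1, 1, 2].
Use y[k] = Σ_j s[j]·t[(k-j) mod 3]. y[0] = 1×1 + 3×2 + 2×1 = 9; y[1] = 1×1 + 3×1 + 2×2 = 8; y[2] = 1×2 + 3×1 + 2×1 = 7. Result: [9, 8, 7]

[9, 8, 7]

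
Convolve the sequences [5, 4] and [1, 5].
y[0] = 5×1 = 5; y[1] = 5×5 + 4×1 = 29; y[2] = 4×5 = 20

[5, 29, 20]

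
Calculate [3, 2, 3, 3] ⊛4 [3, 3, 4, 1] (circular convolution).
Use y[k] = Σ_j x[j]·h[(k-j) mod 4]. y[0] = 3×3 + 2×1 + 3×4 + 3×3 = 32; y[1] = 3×3 + 2×3 + 3×1 + 3×4 = 30; y[2] = 3×4 + 2×3 + 3×3 + 3×1 = 30; y[3] = 3×1 + 2×4 + 3×3 + 3×3 = 29. Result: [32, 30, 30, 29]

[32, 30, 30, 29]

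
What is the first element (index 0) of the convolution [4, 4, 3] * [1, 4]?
Use y[k] = Σ_i a[i]·b[k-i] at k=0. y[0] = 4×1 = 4

4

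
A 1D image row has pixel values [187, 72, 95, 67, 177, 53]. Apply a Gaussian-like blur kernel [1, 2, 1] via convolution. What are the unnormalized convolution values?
Convolve image row [187, 72, 95, 67, 177, 53] with kernel [1, 2, 1]: y[0] = 187×1 = 187; y[1] = 187×2 + 72×1 = 446; y[2] = 187×1 + 72×2 + 95×1 = 426; y[3] = 72×1 + 95×2 + 67×1 = 329; y[4] = 95×1 + 67×2 + 177×1 = 406; y[5] = 67×1 + 177×2 + 53×1 = 474; y[6] = 177×1 + 53×2 = 283; y[7] = 53×1 = 53 → [187, 446, 426, 329, 406, 474, 283, 53]. Normalization factor = sum(kernel) = 4.

[187, 446, 426, 329, 406, 474, 283, 53]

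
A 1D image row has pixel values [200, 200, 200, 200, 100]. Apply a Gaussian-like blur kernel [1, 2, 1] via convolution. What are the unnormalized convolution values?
Convolve image row [200, 200, 200, 200, 100] with kernel [1, 2, 1]: y[0] = 200×1 = 200; y[1] = 200×2 + 200×1 = 600; y[2] = 200×1 + 200×2 + 200×1 = 800; y[3] = 200×1 + 200×2 + 200×1 = 800; y[4] = 200×1 + 200×2 + 100×1 = 700; y[5] = 200×1 + 100×2 = 400; y[6] = 100×1 = 100 → [200, 600, 800, 800, 700, 400, 100]. Normalization factor = sum(kernel) = 4.

[200, 600, 800, 800, 700, 400, 100]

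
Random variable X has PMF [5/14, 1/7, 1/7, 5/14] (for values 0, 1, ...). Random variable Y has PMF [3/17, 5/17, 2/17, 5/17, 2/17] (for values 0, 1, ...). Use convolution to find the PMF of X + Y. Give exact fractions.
P(X+Y=k) = Σ_i P(X=i)·P(Y=k-i) — a convolution of [5/14, 1/7, 1/7, 5/14] and [3/17, 5/17, 2/17, 5/17, 2/17]. P(X+Y=0) = (5/14)×(3/17) = 15/238; P(X+Y=1) = (5/14)×(5/17) + (1/7)×(3/17) = 25/238 + 3/119 = 31/238; P(X+Y=2) = (5/14)×(2/17) + (1/7)×(5/17) + (1/7)×(3/17) = 5/119 + 5/119 + 3/119 = 13/119; P(X+Y=3) = (5/14)×(5/17) + (1/7)×(2/17) + (1/7)×(5/17) + (5/14)×(3/17) = 25/238 + 2/119 + 5/119 + 15/238 = 27/119; P(X+Y=4) = (5/14)×(2/17) + (1/7)×(5/17) + (1/7)×(2/17) + (5/14)×(5/17) = 5/119 + 5/119 + 2/119 + 25/238 = 7/34; P(X+Y=5) = (1/7)×(2/17) + (1/7)×(5/17) + (5/14)×(2/17) = 2/119 + 5/119 + 5/119 = 12/119; P(X+Y=6) = (1/7)×(2/17) + (5/14)×(5/17) = 2/119 + 25/238 = 29/238; P(X+Y=7) = (5/14)×(2/17) = 5/119. PMF: [15/238, 31/238, 13/119, 27/119, 7/34, 12/119, 29/238, 5/119] (sums to 1 ✓)

[15/238, 31/238, 13/119, 27/119, 7/34, 12/119, 29/238, 5/119]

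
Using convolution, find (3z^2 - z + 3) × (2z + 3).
Ascending coefficients: a = [3, -1, 3], b = [3, 2]. c[0] = 3×3 = 9; c[1] = 3×2 + -1×3 = 3; c[2] = -1×2 + 3×3 = 7; c[3] = 3×2 = 6. Result coefficients: [9, 3, 7, 6] → 6z^3 + 7z^2 + 3z + 9

6z^3 + 7z^2 + 3z + 9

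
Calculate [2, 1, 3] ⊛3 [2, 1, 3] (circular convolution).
Use y[k] = Σ_j s[j]·t[(k-j) mod 3]. y[0] = 2×2 + 1×3 + 3×1 = 10; y[1] = 2×1 + 1×2 + 3×3 = 13; y[2] = 2×3 + 1×1 + 3×2 = 13. Result: [10, 13, 13]

[10, 13, 13]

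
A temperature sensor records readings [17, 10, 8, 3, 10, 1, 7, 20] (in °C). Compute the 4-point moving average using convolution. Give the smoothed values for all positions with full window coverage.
4-point moving average kernel = [1, 1, 1, 1]. Apply in 'valid' mode (full window coverage): avg[0] = (17 + 10 + 8 + 3) / 4 = 9.5; avg[1] = (10 + 8 + 3 + 10) / 4 = 7.75; avg[2] = (8 + 3 + 10 + 1) / 4 = 5.5; avg[3] = (3 + 10 + 1 + 7) / 4 = 5.25; avg[4] = (10 + 1 + 7 + 20) / 4 = 9.5. Smoothed values: [9.5, 7.75, 5.5, 5.25, 9.5]

[9.5, 7.75, 5.5, 5.25, 9.5]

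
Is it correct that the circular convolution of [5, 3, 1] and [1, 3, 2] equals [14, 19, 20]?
Recompute circular convolution of [5, 3, 1] and [1, 3, 2]: y[0] = 5×1 + 3×2 + 1×3 = 14; y[1] = 5×3 + 3×1 + 1×2 = 20; y[2] = 5×2 + 3×3 + 1×1 = 20 → [14, 20, 20]. Compare to given [14, 19, 20]: they differ at index 1: given 19, correct 20, so answer: No

No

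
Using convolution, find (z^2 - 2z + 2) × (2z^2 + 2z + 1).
Ascending coefficients: a = [2, -2, 1], b = [1, 2, 2]. c[0] = 2×1 = 2; c[1] = 2×2 + -2×1 = 2; c[2] = 2×2 + -2×2 + 1×1 = 1; c[3] = -2×2 + 1×2 = -2; c[4] = 1×2 = 2. Result coefficients: [2, 2, 1, -2, 2] → 2z^4 - 2z^3 + z^2 + 2z + 2

2z^4 - 2z^3 + z^2 + 2z + 2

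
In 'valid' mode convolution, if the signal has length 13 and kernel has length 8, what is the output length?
'Valid' mode counts only positions where the kernel fully overlaps the signal: m - n + 1 = 13 - 8 + 1 = 6

6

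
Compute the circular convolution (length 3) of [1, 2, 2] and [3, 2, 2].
Use y[k] = Σ_j a[j]·b[(k-j) mod 3]. y[0] = 1×3 + 2×2 + 2×2 = 11; y[1] = 1×2 + 2×3 + 2×2 = 12; y[2] = 1×2 + 2×2 + 2×3 = 12. Result: [11, 12, 12]

[11, 12, 12]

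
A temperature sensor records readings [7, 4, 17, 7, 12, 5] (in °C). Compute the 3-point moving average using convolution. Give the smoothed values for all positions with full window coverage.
3-point moving average kernel = [1, 1, 1]. Apply in 'valid' mode (full window coverage): avg[0] = (7 + 4 + 17) / 3 = 9.33; avg[1] = (4 + 17 + 7) / 3 = 9.33; avg[2] = (17 + 7 + 12) / 3 = 12.0; avg[3] = (7 + 12 + 5) / 3 = 8.0. Smoothed values: [9.33, 9.33, 12.0, 8.0]

[9.33, 9.33, 12.0, 8.0]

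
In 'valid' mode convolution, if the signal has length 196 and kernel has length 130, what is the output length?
'Valid' mode counts only positions where the kernel fully overlaps the signal: m - n + 1 = 196 - 130 + 1 = 67

67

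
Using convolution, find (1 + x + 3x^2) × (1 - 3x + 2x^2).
Ascending coefficients: a = [1, 1, 3], b = [1, -3, 2]. c[0] = 1×1 = 1; c[1] = 1×-3 + 1×1 = -2; c[2] = 1×2 + 1×-3 + 3×1 = 2; c[3] = 1×2 + 3×-3 = -7; c[4] = 3×2 = 6. Result coefficients: [1, -2, 2, -7, 6] → 1 - 2x + 2x^2 - 7x^3 + 6x^4

1 - 2x + 2x^2 - 7x^3 + 6x^4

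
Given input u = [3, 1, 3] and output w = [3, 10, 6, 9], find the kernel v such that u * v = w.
Output length 4 = len(u) + len(v) - 1 ⇒ len(v) = 2. Solve v forward using v[k] = (w[k] - Σ_{i≥1} u[i]·v[k-i]) / u[0]: v[0] = w[0] / u[0] = 3 / 3 = 1; v[1] = (w[1] - 1×1) / u[0] = (10 - 1×1) / 3 = 3. So v = [1, 3]. Forward-check [3, 1, 3] * [1, 3]: w[0] = 3×1 = 3; w[1] = 3×3 + 1×1 = 10; w[2] = 1×3 + 3×1 = 6; w[3] = 3×3 = 9 → [3, 10, 6, 9] ✓

[1, 3]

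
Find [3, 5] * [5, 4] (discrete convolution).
y[0] = 3×5 = 15; y[1] = 3×4 + 5×5 = 37; y[2] = 5×4 = 20

[15, 37, 20]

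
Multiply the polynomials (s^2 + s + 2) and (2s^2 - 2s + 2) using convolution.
Ascending coefficients: a = [2, 1, 1], b = [2, -2, 2]. c[0] = 2×2 = 4; c[1] = 2×-2 + 1×2 = -2; c[2] = 2×2 + 1×-2 + 1×2 = 4; c[3] = 1×2 + 1×-2 = 0; c[4] = 1×2 = 2. Result coefficients: [4, -2, 4, 0, 2] → 2s^4 + 4s^2 - 2s + 4

2s^4 + 4s^2 - 2s + 4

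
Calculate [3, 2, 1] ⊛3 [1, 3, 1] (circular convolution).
Use y[k] = Σ_j a[j]·b[(k-j) mod 3]. y[0] = 3×1 + 2×1 + 1×3 = 8; y[1] = 3×3 + 2×1 + 1×1 = 12; y[2] = 3×1 + 2×3 + 1×1 = 10. Result: [8, 12, 10]

[8, 12, 10]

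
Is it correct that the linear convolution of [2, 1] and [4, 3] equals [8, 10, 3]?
Recompute linear convolution of [2, 1] and [4, 3]: y[0] = 2×4 = 8; y[1] = 2×3 + 1×4 = 10; y[2] = 1×3 = 3 → [8, 10, 3]. Given [8, 10, 3] matches, so answer: Yes

Yes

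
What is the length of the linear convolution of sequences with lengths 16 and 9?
Linear/full convolution length: m + n - 1 = 16 + 9 - 1 = 24

24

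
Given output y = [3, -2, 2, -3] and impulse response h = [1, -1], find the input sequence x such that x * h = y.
Deconvolve y=[3, -2, 2, -3] by h=[1, -1]. Since h[0]=1, solve forward: x[0] = y[0] / 1 = 3; x[1] = (y[1] - 3×-1) / 1 = 1; x[2] = (y[2] - 1×-1) / 1 = 3. So x = [3, 1, 3]. Check by forward convolution: y[0] = 3×1 = 3; y[1] = 3×-1 + 1×1 = -2; y[2] = 1×-1 + 3×1 = 2; y[3] = 3×-1 = -3

[3, 1, 3]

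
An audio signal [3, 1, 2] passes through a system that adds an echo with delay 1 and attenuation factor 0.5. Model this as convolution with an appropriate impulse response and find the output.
Direct-path + delayed-attenuated-path model → impulse response h = [1, 0.5] (1 at lag 0, 0.5 at lag 1). Output y[n] = x[n] + 0.5·x[n - 1] (with x[n] = 0 outside 0..2): y[0] = 3 + 0.5×0 = 3; y[1] = 1 + 0.5×3 = 2.5; y[2] = 2 + 0.5×1 = 2.5; y[3] = 0 + 0.5×2 = 1.0. So y = [3, 2.5, 2.5, 1.0]

[3, 2.5, 2.5, 1.0]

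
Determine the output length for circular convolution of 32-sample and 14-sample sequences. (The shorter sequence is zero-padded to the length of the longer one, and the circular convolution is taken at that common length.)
Circular convolution (zero-padding the shorter input) has length max(m, n) = max(32, 14) = 32

32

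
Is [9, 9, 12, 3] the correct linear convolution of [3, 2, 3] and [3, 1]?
Recompute linear convolution of [3, 2, 3] and [3, 1]: y[0] = 3×3 = 9; y[1] = 3×1 + 2×3 = 9; y[2] = 2×1 + 3×3 = 11; y[3] = 3×1 = 3 → [9, 9, 11, 3]. Compare to given [9, 9, 12, 3]: they differ at index 2: given 12, correct 11, so answer: No

No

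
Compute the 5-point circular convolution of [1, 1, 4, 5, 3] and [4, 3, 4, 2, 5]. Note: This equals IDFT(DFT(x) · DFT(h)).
Either evaluate y[k] = Σ_j x[j]·h[(k-j) mod 5] directly, or use IDFT(DFT(x) · DFT(h)). y[0] = 1×4 + 1×5 + 4×2 + 5×4 + 3×3 = 46; y[1] = 1×3 + 1×4 + 4×5 + 5×2 + 3×4 = 49; y[2] = 1×4 + 1×3 + 4×4 + 5×5 + 3×2 = 54; y[3] = 1×2 + 1×4 + 4×3 + 5×4 + 3×5 = 53; y[4] = 1×5 + 1×2 + 4×4 + 5×3 + 3×4 = 50. Result: [46, 49, 54, 53, 50]

[46, 49, 54, 53, 50]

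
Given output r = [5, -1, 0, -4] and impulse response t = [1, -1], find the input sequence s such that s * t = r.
Deconvolve r=[5, -1, 0, -4] by t=[1, -1]. Since t[0]=1, solve forward: s[0] = r[0] / 1 = 5; s[1] = (r[1] - 5×-1) / 1 = 4; s[2] = (r[2] - 4×-1) / 1 = 4. So s = [5, 4, 4]. Check by forward convolution: r[0] = 5×1 = 5; r[1] = 5×-1 + 4×1 = -1; r[2] = 4×-1 + 4×1 = 0; r[3] = 4×-1 = -4

[5, 4, 4]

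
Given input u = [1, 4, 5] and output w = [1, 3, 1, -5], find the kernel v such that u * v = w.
Output length 4 = len(u) + len(v) - 1 ⇒ len(v) = 2. Solve v forward using v[k] = (w[k] - Σ_{i≥1} u[i]·v[k-i]) / u[0]: v[0] = w[0] / u[0] = 1 / 1 = 1; v[1] = (w[1] - 4×1) / u[0] = (3 - 4×1) / 1 = -1. So v = [1, -1]. Forward-check [1, 4, 5] * [1, -1]: w[0] = 1×1 = 1; w[1] = 1×-1 + 4×1 = 3; w[2] = 4×-1 + 5×1 = 1; w[3] = 5×-1 = -5 → [1, 3, 1, -5] ✓

[1, -1]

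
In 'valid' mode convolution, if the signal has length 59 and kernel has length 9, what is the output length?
'Valid' mode counts only positions where the kernel fully overlaps the signal: m - n + 1 = 59 - 9 + 1 = 51

51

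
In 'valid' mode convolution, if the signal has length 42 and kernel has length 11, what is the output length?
'Valid' mode counts only positions where the kernel fully overlaps the signal: m - n + 1 = 42 - 11 + 1 = 32

32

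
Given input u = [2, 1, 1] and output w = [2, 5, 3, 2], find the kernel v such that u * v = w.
Output length 4 = len(u) + len(v) - 1 ⇒ len(v) = 2. Solve v forward using v[k] = (w[k] - Σ_{i≥1} u[i]·v[k-i]) / u[0]: v[0] = w[0] / u[0] = 2 / 2 = 1; v[1] = (w[1] - 1×1) / u[0] = (5 - 1×1) / 2 = 2. So v = [1, 2]. Forward-check [2, 1, 1] * [1, 2]: w[0] = 2×1 = 2; w[1] = 2×2 + 1×1 = 5; w[2] = 1×2 + 1×1 = 3; w[3] = 1×2 = 2 → [2, 5, 3, 2] ✓

[1, 2]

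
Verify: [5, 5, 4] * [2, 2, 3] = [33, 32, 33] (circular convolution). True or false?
Recompute circular convolution of [5, 5, 4] and [2, 2, 3]: y[0] = 5×2 + 5×3 + 4×2 = 33; y[1] = 5×2 + 5×2 + 4×3 = 32; y[2] = 5×3 + 5×2 + 4×2 = 33 → [33, 32, 33]. Given [33, 32, 33] matches, so answer: Yes

Yes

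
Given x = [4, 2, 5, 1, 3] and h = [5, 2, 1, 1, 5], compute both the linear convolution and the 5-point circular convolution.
Linear: y_lin[0] = 4×5 = 20; y_lin[1] = 4×2 + 2×5 = 18; y_lin[2] = 4×1 + 2×2 + 5×5 = 33; y_lin[3] = 4×1 + 2×1 + 5×2 + 1×5 = 21; y_lin[4] = 4×5 + 2×1 + 5×1 + 1×2 + 3×5 = 44; y_lin[5] = 2×5 + 5×1 + 1×1 + 3×2 = 22; y_lin[6] = 5×5 + 1×1 + 3×1 = 29; y_lin[7] = 1×5 + 3×1 = 8; y_lin[8] = 3×5 = 15 → [20, 18, 33, 21, 44, 22, 29, 8, 15]. Circular (length 5): y[0] = 4×5 + 2×5 + 5×1 + 1×1 + 3×2 = 42; y[1] = 4×2 + 2×5 + 5×5 + 1×1 + 3×1 = 47; y[2] = 4×1 + 2×2 + 5×5 + 1×5 + 3×1 = 41; y[3] = 4×1 + 2×1 + 5×2 + 1×5 + 3×5 = 36; y[4] = 4×5 + 2×1 + 5×1 + 1×2 + 3×5 = 44 → [42, 47, 41, 36, 44]

Linear: [20, 18, 33, 21, 44, 22, 29, 8, 15], Circular: [42, 47, 41, 36, 44]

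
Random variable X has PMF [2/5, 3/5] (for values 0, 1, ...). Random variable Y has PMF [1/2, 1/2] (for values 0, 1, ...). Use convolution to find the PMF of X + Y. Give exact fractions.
P(X+Y=k) = Σ_i P(X=i)·P(Y=k-i) — a convolution of [2/5, 3/5] and [1/2, 1/2]. P(X+Y=0) = (2/5)×(1/2) = 1/5; P(X+Y=1) = (2/5)×(1/2) + (3/5)×(1/2) = 1/5 + 3/10 = 1/2; P(X+Y=2) = (3/5)×(1/2) = 3/10. PMF: [1/5, 1/2, 3/10] (sums to 1 ✓)

[1/5, 1/2, 3/10]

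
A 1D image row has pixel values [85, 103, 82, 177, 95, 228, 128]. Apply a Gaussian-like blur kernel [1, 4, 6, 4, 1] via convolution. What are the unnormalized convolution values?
Convolve image row [85, 103, 82, 177, 95, 228, 128] with kernel [1, 4, 6, 4, 1]: y[0] = 85×1 = 85; y[1] = 85×4 + 103×1 = 443; y[2] = 85×6 + 103×4 + 82×1 = 1004; y[3] = 85×4 + 103×6 + 82×4 + 177×1 = 1463; y[4] = 85×1 + 103×4 + 82×6 + 177×4 + 95×1 = 1792; y[5] = 103×1 + 82×4 + 177×6 + 95×4 + 228×1 = 2101; y[6] = 82×1 + 177×4 + 95×6 + 228×4 + 128×1 = 2400; y[7] = 177×1 + 95×4 + 228×6 + 128×4 = 2437; y[8] = 95×1 + 228×4 + 128×6 = 1775; y[9] = 228×1 + 128×4 = 740; y[10] = 128×1 = 128 → [85, 443, 1004, 1463, 1792, 2101, 2400, 2437, 1775, 740, 128]. Normalization factor = sum(kernel) = 16.

[85, 443, 1004, 1463, 1792, 2101, 2400, 2437, 1775, 740, 128]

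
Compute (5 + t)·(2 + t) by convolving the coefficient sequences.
Ascending coefficients: a = [5, 1], b = [2, 1]. c[0] = 5×2 = 10; c[1] = 5×1 + 1×2 = 7; c[2] = 1×1 = 1. Result coefficients: [10, 7, 1] → 10 + 7t + t^2

10 + 7t + t^2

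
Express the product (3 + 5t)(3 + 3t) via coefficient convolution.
Ascending coefficients: a = [3, 5], b = [3, 3]. c[0] = 3×3 = 9; c[1] = 3×3 + 5×3 = 24; c[2] = 5×3 = 15. Result coefficients: [9, 24, 15] → 9 + 24t + 15t^2

9 + 24t + 15t^2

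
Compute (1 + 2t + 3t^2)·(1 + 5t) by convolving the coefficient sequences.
Ascending coefficients: a = [1, 2, 3], b = [1, 5]. c[0] = 1×1 = 1; c[1] = 1×5 + 2×1 = 7; c[2] = 2×5 + 3×1 = 13; c[3] = 3×5 = 15. Result coefficients: [1, 7, 13, 15] → 1 + 7t + 13t^2 + 15t^3

1 + 7t + 13t^2 + 15t^3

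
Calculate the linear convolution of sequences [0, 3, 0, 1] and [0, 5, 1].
y[0] = 0×0 = 0; y[1] = 0×5 + 3×0 = 0; y[2] = 0×1 + 3×5 + 0×0 = 15; y[3] = 3×1 + 0×5 + 1×0 = 3; y[4] = 0×1 + 1×5 = 5; y[5] = 1×1 = 1

[0, 0, 15, 3, 5, 1]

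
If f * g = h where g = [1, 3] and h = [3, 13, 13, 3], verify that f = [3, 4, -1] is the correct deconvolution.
Forward-compute [3, 4, -1] * [1, 3]: h[0] = 3×1 = 3; h[1] = 3×3 + 4×1 = 13; h[2] = 4×3 + -1×1 = 11; h[3] = -1×3 = -3 → [3, 13, 11, -3]. Does not match given h = [3, 13, 13, 3].

Not verified. [3, 4, -1] * [1, 3] = [3, 13, 11, -3], which differs from [3, 13, 13, 3] at index 2.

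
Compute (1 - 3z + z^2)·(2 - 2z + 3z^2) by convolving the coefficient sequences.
Ascending coefficients: a = [1, -3, 1], b = [2, -2, 3]. c[0] = 1×2 = 2; c[1] = 1×-2 + -3×2 = -8; c[2] = 1×3 + -3×-2 + 1×2 = 11; c[3] = -3×3 + 1×-2 = -11; c[4] = 1×3 = 3. Result coefficients: [2, -8, 11, -11, 3] → 2 - 8z + 11z^2 - 11z^3 + 3z^4

2 - 8z + 11z^2 - 11z^3 + 3z^4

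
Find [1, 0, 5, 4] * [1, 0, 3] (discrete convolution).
y[0] = 1×1 = 1; y[1] = 1×0 + 0×1 = 0; y[2] = 1×3 + 0×0 + 5×1 = 8; y[3] = 0×3 + 5×0 + 4×1 = 4; y[4] = 5×3 + 4×0 = 15; y[5] = 4×3 = 12

[1, 0, 8, 4, 15, 12]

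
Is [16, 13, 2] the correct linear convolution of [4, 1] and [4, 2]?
Recompute linear convolution of [4, 1] and [4, 2]: y[0] = 4×4 = 16; y[1] = 4×2 + 1×4 = 12; y[2] = 1×2 = 2 → [16, 12, 2]. Compare to given [16, 13, 2]: they differ at index 1: given 13, correct 12, so answer: No

No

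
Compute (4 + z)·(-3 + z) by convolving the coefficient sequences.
Ascending coefficients: a = [4, 1], b = [-3, 1]. c[0] = 4×-3 = -12; c[1] = 4×1 + 1×-3 = 1; c[2] = 1×1 = 1. Result coefficients: [-12, 1, 1] → -12 + z + z^2

-12 + z + z^2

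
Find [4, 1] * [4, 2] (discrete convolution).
y[0] = 4×4 = 16; y[1] = 4×2 + 1×4 = 12; y[2] = 1×2 = 2

[16, 12, 2]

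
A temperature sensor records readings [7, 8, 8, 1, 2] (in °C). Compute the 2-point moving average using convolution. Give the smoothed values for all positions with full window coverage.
2-point moving average kernel = [1, 1]. Apply in 'valid' mode (full window coverage): avg[0] = (7 + 8) / 2 = 7.5; avg[1] = (8 + 8) / 2 = 8.0; avg[2] = (8 + 1) / 2 = 4.5; avg[3] = (1 + 2) / 2 = 1.5. Smoothed values: [7.5, 8.0, 4.5, 1.5]

[7.5, 8.0, 4.5, 1.5]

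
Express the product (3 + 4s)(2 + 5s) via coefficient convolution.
Ascending coefficients: a = [3, 4], b = [2, 5]. c[0] = 3×2 = 6; c[1] = 3×5 + 4×2 = 23; c[2] = 4×5 = 20. Result coefficients: [6, 23, 20] → 6 + 23s + 20s^2

6 + 23s + 20s^2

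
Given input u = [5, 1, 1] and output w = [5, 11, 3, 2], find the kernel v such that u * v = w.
Output length 4 = len(u) + len(v) - 1 ⇒ len(v) = 2. Solve v forward using v[k] = (w[k] - Σ_{i≥1} u[i]·v[k-i]) / u[0]: v[0] = w[0] / u[0] = 5 / 5 = 1; v[1] = (w[1] - 1×1) / u[0] = (11 - 1×1) / 5 = 2. So v = [1, 2]. Forward-check [5, 1, 1] * [1, 2]: w[0] = 5×1 = 5; w[1] = 5×2 + 1×1 = 11; w[2] = 1×2 + 1×1 = 3; w[3] = 1×2 = 2 → [5, 11, 3, 2] ✓

[1, 2]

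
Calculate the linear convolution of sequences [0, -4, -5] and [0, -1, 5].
y[0] = 0×0 = 0; y[1] = 0×-1 + -4×0 = 0; y[2] = 0×5 + -4×-1 + -5×0 = 4; y[3] = -4×5 + -5×-1 = -15; y[4] = -5×5 = -25

[0, 0, 4, -15, -25]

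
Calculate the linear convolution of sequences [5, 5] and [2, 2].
y[0] = 5×2 = 10; y[1] = 5×2 + 5×2 = 20; y[2] = 5×2 = 10

[10, 20, 10]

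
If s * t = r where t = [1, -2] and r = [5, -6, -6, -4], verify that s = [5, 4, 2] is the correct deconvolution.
Forward-compute [5, 4, 2] * [1, -2]: r[0] = 5×1 = 5; r[1] = 5×-2 + 4×1 = -6; r[2] = 4×-2 + 2×1 = -6; r[3] = 2×-2 = -4 → [5, -6, -6, -4]. Matches given r = [5, -6, -6, -4], so verified.

Verified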